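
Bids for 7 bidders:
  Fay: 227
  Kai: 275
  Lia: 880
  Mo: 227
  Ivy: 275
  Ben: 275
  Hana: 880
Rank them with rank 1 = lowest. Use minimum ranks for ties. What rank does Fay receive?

Sorted (ascending): 227, 227, 275, 275, 275, 880, 880
The 2 values of 227 occupy positions 1–2 → each gets rank 1.
The 3 values of 275 occupy positions 3–5 → each gets rank 3.
The 2 values of 880 occupy positions 6–7 → each gets rank 6.
Fay has value 227 → rank 1.

1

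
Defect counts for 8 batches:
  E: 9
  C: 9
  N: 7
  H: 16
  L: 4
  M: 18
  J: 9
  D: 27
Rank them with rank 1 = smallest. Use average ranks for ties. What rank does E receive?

Sorted (ascending): 4, 7, 9, 9, 9, 16, 18, 27
The 3 values of 9 occupy positions 3–5 → average rank 4.
E has value 9 → rank 4.

4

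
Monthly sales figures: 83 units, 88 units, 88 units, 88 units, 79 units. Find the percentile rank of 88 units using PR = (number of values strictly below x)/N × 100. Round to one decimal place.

40.0

N = 5.
Strictly below 88: 2. Equal to 88: 3.
PR = 2/5 × 100 = 40.0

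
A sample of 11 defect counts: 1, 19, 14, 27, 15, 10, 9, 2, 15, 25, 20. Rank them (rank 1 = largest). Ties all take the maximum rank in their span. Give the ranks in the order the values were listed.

11, 4, 7, 1, 6, 8, 9, 10, 6, 2, 3

Sorted (descending): 27, 25, 20, 19, 15, 15, 14, 10, 9, 2, 1
The 2 values of 15 occupy positions 5–6 → each gets rank 6.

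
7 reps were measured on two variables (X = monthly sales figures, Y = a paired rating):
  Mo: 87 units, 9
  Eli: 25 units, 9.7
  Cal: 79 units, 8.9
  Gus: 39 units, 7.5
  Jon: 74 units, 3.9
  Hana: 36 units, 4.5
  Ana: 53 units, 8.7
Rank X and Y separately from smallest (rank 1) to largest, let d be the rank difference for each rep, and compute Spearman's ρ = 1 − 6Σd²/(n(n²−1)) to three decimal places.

Ranks of variable 1: 7, 1, 6, 3, 5, 2, 4
Ranks of variable 2: 6, 7, 5, 3, 1, 2, 4
d = r₁ − r₂: 1, -6, 1, 0, 4, 0, 0
d²: 1, 36, 1, 0, 16, 0, 0; Σd² = 54
ρ = 1 − 6·54/(7·48) = 1 − 324/336 = 0.036

0.036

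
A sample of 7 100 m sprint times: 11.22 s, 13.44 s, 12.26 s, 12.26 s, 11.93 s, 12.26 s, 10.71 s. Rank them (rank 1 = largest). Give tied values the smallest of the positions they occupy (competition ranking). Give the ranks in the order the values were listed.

6, 1, 2, 2, 5, 2, 7

Sorted (descending): 13.44, 12.26, 12.26, 12.26, 11.93, 11.22, 10.71
The 3 values of 12.26 occupy positions 2–4 → each gets rank 2.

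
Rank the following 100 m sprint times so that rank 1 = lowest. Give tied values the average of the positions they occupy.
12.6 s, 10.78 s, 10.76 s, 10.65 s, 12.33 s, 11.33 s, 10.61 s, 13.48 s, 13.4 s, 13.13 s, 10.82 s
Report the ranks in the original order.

8, 4, 3, 2, 7, 6, 1, 11, 10, 9, 5

Sorted (ascending): 10.61, 10.65, 10.76, 10.78, 10.82, 11.33, 12.33, 12.6, 13.13, 13.4, 13.48
No ties — each value takes its position as its rank.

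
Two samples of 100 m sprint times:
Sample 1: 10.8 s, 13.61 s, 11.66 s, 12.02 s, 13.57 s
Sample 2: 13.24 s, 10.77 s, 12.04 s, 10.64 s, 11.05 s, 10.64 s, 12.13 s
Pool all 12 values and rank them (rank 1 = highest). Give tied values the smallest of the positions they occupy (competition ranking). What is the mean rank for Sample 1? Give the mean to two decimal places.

5.00

Sorted (descending): 13.61, 13.57, 13.24, 12.13, 12.04, 12.02, 11.66, 11.05, 10.8, 10.77, 10.64, 10.64
The 2 values of 10.64 occupy positions 11–12 → each gets rank 11.
Sample 1 values → pooled ranks: 10.8→9, 13.61→1, 11.66→7, 12.02→6, 13.57→2
Mean rank = (9 + 1 + 7 + 6 + 2) / 5 = 5.00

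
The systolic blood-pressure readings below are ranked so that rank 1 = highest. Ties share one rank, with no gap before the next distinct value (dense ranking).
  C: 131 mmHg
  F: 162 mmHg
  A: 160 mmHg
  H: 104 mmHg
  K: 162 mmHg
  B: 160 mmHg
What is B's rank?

Sorted (descending): 162, 162, 160, 160, 131, 104
The 2 values of 162 share dense rank 1.
The 2 values of 160 share dense rank 2.
Remaining distinct values take the next consecutive integers.
B has value 160 mmHg → rank 2.

2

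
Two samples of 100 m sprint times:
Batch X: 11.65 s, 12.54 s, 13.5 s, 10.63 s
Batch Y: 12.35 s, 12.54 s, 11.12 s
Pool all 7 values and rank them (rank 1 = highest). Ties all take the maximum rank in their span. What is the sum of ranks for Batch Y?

13

Sorted (descending): 13.5, 12.54, 12.54, 12.35, 11.65, 11.12, 10.63
The 2 values of 12.54 occupy positions 2–3 → each gets rank 3.
Batch Y values → pooled ranks: 12.35→4, 12.54→3, 11.12→6
Rank sum = 4 + 3 + 6 = 13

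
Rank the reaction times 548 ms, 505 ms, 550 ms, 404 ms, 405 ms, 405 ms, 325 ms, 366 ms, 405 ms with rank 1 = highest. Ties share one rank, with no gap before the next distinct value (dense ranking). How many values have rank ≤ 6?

8

Sorted (descending): 550, 548, 505, 405, 405, 405, 404, 366, 325
The 3 values of 405 share dense rank 4.
Remaining distinct values take the next consecutive integers.
Ranks ≤ 6: {1, 2, 3, 4, 4, 4, 5, 6} → 8 values.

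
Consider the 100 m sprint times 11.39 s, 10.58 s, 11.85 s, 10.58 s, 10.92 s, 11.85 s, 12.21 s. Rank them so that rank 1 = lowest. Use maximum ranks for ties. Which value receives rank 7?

12.21

Sorted (ascending): 10.58, 10.58, 10.92, 11.39, 11.85, 11.85, 12.21
The 2 values of 10.58 occupy positions 1–2 → each gets rank 2.
The 2 values of 11.85 occupy positions 5–6 → each gets rank 6.
Rank 7 → value 12.21.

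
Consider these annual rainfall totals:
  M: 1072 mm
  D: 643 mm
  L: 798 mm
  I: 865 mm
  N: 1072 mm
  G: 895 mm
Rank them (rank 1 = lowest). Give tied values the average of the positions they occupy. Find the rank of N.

5.5

Sorted (ascending): 643, 798, 865, 895, 1072, 1072
The 2 values of 1072 occupy positions 5–6 → average rank (5+6)/2 = 5.5.
N has value 1072 mm → rank 5.5.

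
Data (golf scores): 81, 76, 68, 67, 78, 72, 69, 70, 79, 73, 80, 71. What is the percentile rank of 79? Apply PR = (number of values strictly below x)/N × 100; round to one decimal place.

N = 12.
Strictly below 79: 9. Equal to 79: 1.
PR = 9/12 × 100 = 75.0

75.0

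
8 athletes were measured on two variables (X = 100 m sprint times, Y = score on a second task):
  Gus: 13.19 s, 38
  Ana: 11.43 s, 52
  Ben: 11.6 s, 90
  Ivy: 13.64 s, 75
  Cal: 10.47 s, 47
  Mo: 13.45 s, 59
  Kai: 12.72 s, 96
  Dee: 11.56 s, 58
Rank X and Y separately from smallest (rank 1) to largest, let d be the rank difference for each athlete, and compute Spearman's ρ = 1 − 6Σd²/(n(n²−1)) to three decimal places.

0.357

Ranks of variable 1: 6, 2, 4, 8, 1, 7, 5, 3
Ranks of variable 2: 1, 3, 7, 6, 2, 5, 8, 4
d = r₁ − r₂: 5, -1, -3, 2, -1, 2, -3, -1
d²: 25, 1, 9, 4, 1, 4, 9, 1; Σd² = 54
ρ = 1 − 6·54/(8·63) = 1 − 324/504 = 0.357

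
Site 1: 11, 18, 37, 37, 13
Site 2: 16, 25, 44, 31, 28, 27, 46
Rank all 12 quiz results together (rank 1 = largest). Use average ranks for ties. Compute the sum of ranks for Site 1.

Sorted (descending): 46, 44, 37, 37, 31, 28, 27, 25, 18, 16, 13, 11
The 2 values of 37 occupy positions 3–4 → average rank (3+4)/2 = 3.5.
Site 1 values → pooled ranks: 11→12, 18→9, 37→3.5, 37→3.5, 13→11
Rank sum = 12 + 9 + 3.5 + 3.5 + 11 = 39

39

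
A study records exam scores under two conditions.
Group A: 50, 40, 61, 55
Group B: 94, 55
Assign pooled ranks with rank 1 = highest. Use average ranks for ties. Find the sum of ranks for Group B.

4.5

Sorted (descending): 94, 61, 55, 55, 50, 40
The 2 values of 55 occupy positions 3–4 → average rank (3+4)/2 = 3.5.
Group B values → pooled ranks: 94→1, 55→3.5
Rank sum = 1 + 3.5 = 4.5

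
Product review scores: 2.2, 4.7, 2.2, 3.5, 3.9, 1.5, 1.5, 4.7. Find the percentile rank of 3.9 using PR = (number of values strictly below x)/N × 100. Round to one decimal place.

N = 8.
Strictly below 3.9: 5. Equal to 3.9: 1.
PR = 5/8 × 100 = 62.5

62.5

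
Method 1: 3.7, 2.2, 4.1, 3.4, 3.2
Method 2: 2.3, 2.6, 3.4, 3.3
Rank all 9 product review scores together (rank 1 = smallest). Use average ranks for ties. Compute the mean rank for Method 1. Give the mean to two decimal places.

Sorted (ascending): 2.2, 2.3, 2.6, 3.2, 3.3, 3.4, 3.4, 3.7, 4.1
The 2 values of 3.4 occupy positions 6–7 → average rank (6+7)/2 = 6.5.
Method 1 values → pooled ranks: 3.7→8, 2.2→1, 4.1→9, 3.4→6.5, 3.2→4
Mean rank = (8 + 1 + 9 + 6.5 + 4) / 5 = 5.70

5.70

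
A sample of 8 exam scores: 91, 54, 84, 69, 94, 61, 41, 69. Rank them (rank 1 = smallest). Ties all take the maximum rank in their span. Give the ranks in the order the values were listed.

7, 2, 6, 5, 8, 3, 1, 5

Sorted (ascending): 41, 54, 61, 69, 69, 84, 91, 94
The 2 values of 69 occupy positions 4–5 → each gets rank 5.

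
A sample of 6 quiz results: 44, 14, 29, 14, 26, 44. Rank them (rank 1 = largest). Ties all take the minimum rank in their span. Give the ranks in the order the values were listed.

Sorted (descending): 44, 44, 29, 26, 14, 14
The 2 values of 44 occupy positions 1–2 → each gets rank 1.
The 2 values of 14 occupy positions 5–6 → each gets rank 5.

1, 5, 3, 5, 4, 1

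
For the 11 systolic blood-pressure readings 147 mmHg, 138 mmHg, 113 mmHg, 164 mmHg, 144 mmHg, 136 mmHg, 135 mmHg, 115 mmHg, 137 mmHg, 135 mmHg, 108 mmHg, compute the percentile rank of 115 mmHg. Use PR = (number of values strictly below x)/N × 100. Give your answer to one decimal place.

N = 11.
Strictly below 115: 2. Equal to 115: 1.
PR = 2/11 × 100 = 18.2

18.2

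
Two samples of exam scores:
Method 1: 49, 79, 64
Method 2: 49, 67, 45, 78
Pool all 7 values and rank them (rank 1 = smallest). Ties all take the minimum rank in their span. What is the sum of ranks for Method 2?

Sorted (ascending): 45, 49, 49, 64, 67, 78, 79
The 2 values of 49 occupy positions 2–3 → each gets rank 2.
Method 2 values → pooled ranks: 49→2, 67→5, 45→1, 78→6
Rank sum = 2 + 5 + 1 + 6 = 14

14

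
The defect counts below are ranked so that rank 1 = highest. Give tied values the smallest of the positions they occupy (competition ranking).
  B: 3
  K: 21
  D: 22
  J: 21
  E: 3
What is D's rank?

Sorted (descending): 22, 21, 21, 3, 3
The 2 values of 21 occupy positions 2–3 → each gets rank 2.
The 2 values of 3 occupy positions 4–5 → each gets rank 4.
D has value 22 → rank 1.

1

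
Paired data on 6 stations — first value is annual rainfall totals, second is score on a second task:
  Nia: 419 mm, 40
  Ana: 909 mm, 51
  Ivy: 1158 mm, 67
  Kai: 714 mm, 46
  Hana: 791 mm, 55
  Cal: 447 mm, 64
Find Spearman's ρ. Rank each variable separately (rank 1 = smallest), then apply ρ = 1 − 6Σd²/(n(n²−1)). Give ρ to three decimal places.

Ranks of variable 1: 1, 5, 6, 3, 4, 2
Ranks of variable 2: 1, 3, 6, 2, 4, 5
d = r₁ − r₂: 0, 2, 0, 1, 0, -3
d²: 0, 4, 0, 1, 0, 9; Σd² = 14
ρ = 1 − 6·14/(6·35) = 1 − 84/210 = 0.600

0.600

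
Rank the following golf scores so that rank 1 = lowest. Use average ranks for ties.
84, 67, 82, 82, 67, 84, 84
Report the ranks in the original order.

6, 1.5, 3.5, 3.5, 1.5, 6, 6

Sorted (ascending): 67, 67, 82, 82, 84, 84, 84
The 2 values of 67 occupy positions 1–2 → average rank (1+2)/2 = 1.5.
The 2 values of 82 occupy positions 3–4 → average rank (3+4)/2 = 3.5.
The 3 values of 84 occupy positions 5–7 → average rank 6.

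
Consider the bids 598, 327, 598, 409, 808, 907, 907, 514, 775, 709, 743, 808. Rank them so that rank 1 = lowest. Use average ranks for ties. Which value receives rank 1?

Sorted (ascending): 327, 409, 514, 598, 598, 709, 743, 775, 808, 808, 907, 907
The 2 values of 598 occupy positions 4–5 → average rank (4+5)/2 = 4.5.
The 2 values of 808 occupy positions 9–10 → average rank (9+10)/2 = 9.5.
The 2 values of 907 occupy positions 11–12 → average rank (11+12)/2 = 11.5.
Rank 1 → value 327.

327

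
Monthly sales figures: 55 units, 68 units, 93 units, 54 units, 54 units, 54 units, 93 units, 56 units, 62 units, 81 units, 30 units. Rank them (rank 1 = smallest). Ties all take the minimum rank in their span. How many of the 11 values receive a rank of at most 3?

4

Sorted (ascending): 30, 54, 54, 54, 55, 56, 62, 68, 81, 93, 93
The 3 values of 54 occupy positions 2–4 → each gets rank 2.
The 2 values of 93 occupy positions 10–11 → each gets rank 10.
Ranks ≤ 3: {1, 2, 2, 2} → 4 values.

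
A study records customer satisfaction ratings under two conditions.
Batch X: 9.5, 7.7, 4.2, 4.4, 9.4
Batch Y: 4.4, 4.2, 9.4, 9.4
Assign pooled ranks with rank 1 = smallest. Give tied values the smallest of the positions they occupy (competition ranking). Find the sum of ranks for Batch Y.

Sorted (ascending): 4.2, 4.2, 4.4, 4.4, 7.7, 9.4, 9.4, 9.4, 9.5
The 2 values of 4.2 occupy positions 1–2 → each gets rank 1.
The 2 values of 4.4 occupy positions 3–4 → each gets rank 3.
The 3 values of 9.4 occupy positions 6–8 → each gets rank 6.
Batch Y values → pooled ranks: 4.4→3, 4.2→1, 9.4→6, 9.4→6
Rank sum = 3 + 1 + 6 + 6 = 16

16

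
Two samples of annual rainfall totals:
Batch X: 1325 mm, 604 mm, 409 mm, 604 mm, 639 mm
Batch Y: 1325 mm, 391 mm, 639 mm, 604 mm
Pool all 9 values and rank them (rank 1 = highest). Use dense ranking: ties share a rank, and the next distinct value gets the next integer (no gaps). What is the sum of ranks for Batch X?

13

Sorted (descending): 1325, 1325, 639, 639, 604, 604, 604, 409, 391
The 2 values of 1325 share dense rank 1.
The 2 values of 639 share dense rank 2.
The 3 values of 604 share dense rank 3.
Remaining distinct values take the next consecutive integers.
Batch X values → pooled ranks: 1325→1, 604→3, 409→4, 604→3, 639→2
Rank sum = 1 + 3 + 4 + 3 + 2 = 13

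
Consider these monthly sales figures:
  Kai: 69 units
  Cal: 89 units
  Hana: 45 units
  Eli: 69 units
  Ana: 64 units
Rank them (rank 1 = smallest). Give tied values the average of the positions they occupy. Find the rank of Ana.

2

Sorted (ascending): 45, 64, 69, 69, 89
The 2 values of 69 occupy positions 3–4 → average rank (3+4)/2 = 3.5.
Ana has value 64 units → rank 2.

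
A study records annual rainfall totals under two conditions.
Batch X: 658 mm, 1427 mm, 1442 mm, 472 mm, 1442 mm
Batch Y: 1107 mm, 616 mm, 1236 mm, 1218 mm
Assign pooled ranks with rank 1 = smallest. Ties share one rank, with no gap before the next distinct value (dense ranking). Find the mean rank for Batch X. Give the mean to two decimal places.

Sorted (ascending): 472, 616, 658, 1107, 1218, 1236, 1427, 1442, 1442
The 2 values of 1442 share dense rank 8.
Remaining distinct values take the next consecutive integers.
Batch X values → pooled ranks: 658→3, 1427→7, 1442→8, 472→1, 1442→8
Mean rank = (3 + 7 + 8 + 1 + 8) / 5 = 5.40

5.40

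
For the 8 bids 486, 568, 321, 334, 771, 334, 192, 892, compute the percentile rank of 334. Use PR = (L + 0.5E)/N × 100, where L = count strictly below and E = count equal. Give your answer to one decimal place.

N = 8.
Strictly below 334: 2. Equal to 334: 2.
PR = (2 + 0.5·2)/8 × 100 = 37.5

37.5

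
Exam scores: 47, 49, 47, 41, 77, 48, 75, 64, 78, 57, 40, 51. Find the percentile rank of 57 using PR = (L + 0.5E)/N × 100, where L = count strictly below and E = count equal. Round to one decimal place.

N = 12.
Strictly below 57: 7. Equal to 57: 1.
PR = (7 + 0.5·1)/12 × 100 = 62.5

62.5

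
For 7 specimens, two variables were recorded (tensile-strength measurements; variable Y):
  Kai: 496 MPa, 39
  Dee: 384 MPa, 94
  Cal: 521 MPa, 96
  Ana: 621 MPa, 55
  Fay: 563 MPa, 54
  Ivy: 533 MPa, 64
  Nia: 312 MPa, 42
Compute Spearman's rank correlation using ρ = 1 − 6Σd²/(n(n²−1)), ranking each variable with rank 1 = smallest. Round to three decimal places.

Ranks of variable 1: 3, 2, 4, 7, 6, 5, 1
Ranks of variable 2: 1, 6, 7, 4, 3, 5, 2
d = r₁ − r₂: 2, -4, -3, 3, 3, 0, -1
d²: 4, 16, 9, 9, 9, 0, 1; Σd² = 48
ρ = 1 − 6·48/(7·48) = 1 − 288/336 = 0.143

0.143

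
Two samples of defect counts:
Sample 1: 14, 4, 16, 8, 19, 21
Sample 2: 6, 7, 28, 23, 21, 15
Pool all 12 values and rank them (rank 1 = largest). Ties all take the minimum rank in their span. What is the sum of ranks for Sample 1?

43

Sorted (descending): 28, 23, 21, 21, 19, 16, 15, 14, 8, 7, 6, 4
The 2 values of 21 occupy positions 3–4 → each gets rank 3.
Sample 1 values → pooled ranks: 14→8, 4→12, 16→6, 8→9, 19→5, 21→3
Rank sum = 8 + 12 + 6 + 9 + 5 + 3 = 43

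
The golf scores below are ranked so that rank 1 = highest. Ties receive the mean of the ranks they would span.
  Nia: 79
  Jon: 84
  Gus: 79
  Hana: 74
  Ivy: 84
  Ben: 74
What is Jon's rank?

1.5

Sorted (descending): 84, 84, 79, 79, 74, 74
The 2 values of 84 occupy positions 1–2 → average rank (1+2)/2 = 1.5.
The 2 values of 79 occupy positions 3–4 → average rank (3+4)/2 = 3.5.
The 2 values of 74 occupy positions 5–6 → average rank (5+6)/2 = 5.5.
Jon has value 84 → rank 1.5.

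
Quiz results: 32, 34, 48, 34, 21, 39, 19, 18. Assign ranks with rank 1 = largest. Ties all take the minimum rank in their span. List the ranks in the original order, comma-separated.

5, 3, 1, 3, 6, 2, 7, 8

Sorted (descending): 48, 39, 34, 34, 32, 21, 19, 18
The 2 values of 34 occupy positions 3–4 → each gets rank 3.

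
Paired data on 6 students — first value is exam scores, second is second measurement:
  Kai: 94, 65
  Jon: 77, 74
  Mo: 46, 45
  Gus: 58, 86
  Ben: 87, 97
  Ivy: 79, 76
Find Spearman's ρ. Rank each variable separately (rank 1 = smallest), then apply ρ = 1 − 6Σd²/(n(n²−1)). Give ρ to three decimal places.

Ranks of variable 1: 6, 3, 1, 2, 5, 4
Ranks of variable 2: 2, 3, 1, 5, 6, 4
d = r₁ − r₂: 4, 0, 0, -3, -1, 0
d²: 16, 0, 0, 9, 1, 0; Σd² = 26
ρ = 1 − 6·26/(6·35) = 1 − 156/210 = 0.257

0.257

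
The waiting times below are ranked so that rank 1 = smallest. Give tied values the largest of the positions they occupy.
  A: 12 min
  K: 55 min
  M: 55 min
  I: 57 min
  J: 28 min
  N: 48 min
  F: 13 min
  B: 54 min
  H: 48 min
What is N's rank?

Sorted (ascending): 12, 13, 28, 48, 48, 54, 55, 55, 57
The 2 values of 48 occupy positions 4–5 → each gets rank 5.
The 2 values of 55 occupy positions 7–8 → each gets rank 8.
N has value 48 min → rank 5.

5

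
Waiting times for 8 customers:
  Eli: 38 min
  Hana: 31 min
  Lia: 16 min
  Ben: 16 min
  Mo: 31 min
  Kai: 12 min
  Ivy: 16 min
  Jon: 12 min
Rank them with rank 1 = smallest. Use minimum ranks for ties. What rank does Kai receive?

1

Sorted (ascending): 12, 12, 16, 16, 16, 31, 31, 38
The 2 values of 12 occupy positions 1–2 → each gets rank 1.
The 3 values of 16 occupy positions 3–5 → each gets rank 3.
The 2 values of 31 occupy positions 6–7 → each gets rank 6.
Kai has value 12 min → rank 1.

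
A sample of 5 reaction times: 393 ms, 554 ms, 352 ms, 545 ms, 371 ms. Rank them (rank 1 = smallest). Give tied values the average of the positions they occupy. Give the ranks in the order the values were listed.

3, 5, 1, 4, 2

Sorted (ascending): 352, 371, 393, 545, 554
No ties — each value takes its position as its rank.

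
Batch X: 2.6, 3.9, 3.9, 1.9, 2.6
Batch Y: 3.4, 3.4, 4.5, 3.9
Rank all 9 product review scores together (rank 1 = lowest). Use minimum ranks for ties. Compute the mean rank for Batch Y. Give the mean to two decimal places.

Sorted (ascending): 1.9, 2.6, 2.6, 3.4, 3.4, 3.9, 3.9, 3.9, 4.5
The 2 values of 2.6 occupy positions 2–3 → each gets rank 2.
The 2 values of 3.4 occupy positions 4–5 → each gets rank 4.
The 3 values of 3.9 occupy positions 6–8 → each gets rank 6.
Batch Y values → pooled ranks: 3.4→4, 3.4→4, 4.5→9, 3.9→6
Mean rank = (4 + 4 + 9 + 6) / 4 = 5.75

5.75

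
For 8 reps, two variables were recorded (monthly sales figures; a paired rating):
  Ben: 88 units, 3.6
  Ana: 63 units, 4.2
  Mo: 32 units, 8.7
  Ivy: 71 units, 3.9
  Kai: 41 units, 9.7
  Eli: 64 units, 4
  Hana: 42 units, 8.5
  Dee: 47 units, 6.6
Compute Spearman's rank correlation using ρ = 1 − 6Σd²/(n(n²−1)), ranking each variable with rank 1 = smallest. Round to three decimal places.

-0.976

Ranks of variable 1: 8, 5, 1, 7, 2, 6, 3, 4
Ranks of variable 2: 1, 4, 7, 2, 8, 3, 6, 5
d = r₁ − r₂: 7, 1, -6, 5, -6, 3, -3, -1
d²: 49, 1, 36, 25, 36, 9, 9, 1; Σd² = 166
ρ = 1 − 6·166/(8·63) = 1 − 996/504 = -0.976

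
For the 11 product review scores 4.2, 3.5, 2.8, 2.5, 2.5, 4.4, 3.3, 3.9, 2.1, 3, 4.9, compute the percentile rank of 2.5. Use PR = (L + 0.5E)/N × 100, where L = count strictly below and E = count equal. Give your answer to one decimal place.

N = 11.
Strictly below 2.5: 1. Equal to 2.5: 2.
PR = (1 + 0.5·2)/11 × 100 = 18.2

18.2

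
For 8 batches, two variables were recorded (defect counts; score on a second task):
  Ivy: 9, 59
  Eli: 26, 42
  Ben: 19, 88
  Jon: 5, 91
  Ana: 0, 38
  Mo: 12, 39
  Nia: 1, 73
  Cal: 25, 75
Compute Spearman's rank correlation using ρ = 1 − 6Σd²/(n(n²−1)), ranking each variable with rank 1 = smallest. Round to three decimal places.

Ranks of variable 1: 4, 8, 6, 3, 1, 5, 2, 7
Ranks of variable 2: 4, 3, 7, 8, 1, 2, 5, 6
d = r₁ − r₂: 0, 5, -1, -5, 0, 3, -3, 1
d²: 0, 25, 1, 25, 0, 9, 9, 1; Σd² = 70
ρ = 1 − 6·70/(8·63) = 1 − 420/504 = 0.167

0.167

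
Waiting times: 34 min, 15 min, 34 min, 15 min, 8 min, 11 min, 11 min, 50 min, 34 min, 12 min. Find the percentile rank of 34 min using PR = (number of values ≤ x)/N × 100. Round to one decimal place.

N = 10.
Strictly below 34: 6. Equal to 34: 3.
PR = 9/10 × 100 = 90.0

90.0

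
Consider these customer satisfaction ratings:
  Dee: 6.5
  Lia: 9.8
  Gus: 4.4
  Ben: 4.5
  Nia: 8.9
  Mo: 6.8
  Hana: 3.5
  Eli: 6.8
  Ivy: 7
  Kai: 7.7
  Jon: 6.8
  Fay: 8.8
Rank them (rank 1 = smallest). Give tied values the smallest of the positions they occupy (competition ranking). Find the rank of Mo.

5

Sorted (ascending): 3.5, 4.4, 4.5, 6.5, 6.8, 6.8, 6.8, 7, 7.7, 8.8, 8.9, 9.8
The 3 values of 6.8 occupy positions 5–7 → each gets rank 5.
Mo has value 6.8 → rank 5.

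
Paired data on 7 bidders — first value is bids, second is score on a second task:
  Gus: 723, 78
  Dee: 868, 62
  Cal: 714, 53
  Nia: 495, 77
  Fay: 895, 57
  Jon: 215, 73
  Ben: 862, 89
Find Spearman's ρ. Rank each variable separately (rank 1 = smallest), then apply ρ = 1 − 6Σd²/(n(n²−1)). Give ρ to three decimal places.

-0.143

Ranks of variable 1: 4, 6, 3, 2, 7, 1, 5
Ranks of variable 2: 6, 3, 1, 5, 2, 4, 7
d = r₁ − r₂: -2, 3, 2, -3, 5, -3, -2
d²: 4, 9, 4, 9, 25, 9, 4; Σd² = 64
ρ = 1 − 6·64/(7·48) = 1 − 384/336 = -0.143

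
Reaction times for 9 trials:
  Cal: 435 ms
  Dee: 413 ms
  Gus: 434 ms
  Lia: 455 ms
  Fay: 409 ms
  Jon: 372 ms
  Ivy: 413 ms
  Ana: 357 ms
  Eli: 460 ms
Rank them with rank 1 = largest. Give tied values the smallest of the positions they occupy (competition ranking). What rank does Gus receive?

Sorted (descending): 460, 455, 435, 434, 413, 413, 409, 372, 357
The 2 values of 413 occupy positions 5–6 → each gets rank 5.
Gus has value 434 ms → rank 4.

4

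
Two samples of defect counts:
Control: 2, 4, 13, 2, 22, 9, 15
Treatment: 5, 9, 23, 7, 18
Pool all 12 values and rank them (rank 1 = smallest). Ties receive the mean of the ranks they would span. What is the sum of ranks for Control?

Sorted (ascending): 2, 2, 4, 5, 7, 9, 9, 13, 15, 18, 22, 23
The 2 values of 2 occupy positions 1–2 → average rank (1+2)/2 = 1.5.
The 2 values of 9 occupy positions 6–7 → average rank (6+7)/2 = 6.5.
Control values → pooled ranks: 2→1.5, 4→3, 13→8, 2→1.5, 22→11, 9→6.5, 15→9
Rank sum = 1.5 + 3 + 8 + 1.5 + 11 + 6.5 + 9 = 40.5

40.5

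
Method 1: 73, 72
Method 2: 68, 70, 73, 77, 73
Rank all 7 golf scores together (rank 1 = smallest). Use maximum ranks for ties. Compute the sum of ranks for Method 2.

Sorted (ascending): 68, 70, 72, 73, 73, 73, 77
The 3 values of 73 occupy positions 4–6 → each gets rank 6.
Method 2 values → pooled ranks: 68→1, 70→2, 73→6, 77→7, 73→6
Rank sum = 1 + 2 + 6 + 7 + 6 = 22

22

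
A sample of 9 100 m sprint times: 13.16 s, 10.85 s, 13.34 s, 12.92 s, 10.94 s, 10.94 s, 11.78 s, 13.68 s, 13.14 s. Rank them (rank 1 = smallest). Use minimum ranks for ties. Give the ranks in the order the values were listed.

7, 1, 8, 5, 2, 2, 4, 9, 6

Sorted (ascending): 10.85, 10.94, 10.94, 11.78, 12.92, 13.14, 13.16, 13.34, 13.68
The 2 values of 10.94 occupy positions 2–3 → each gets rank 2.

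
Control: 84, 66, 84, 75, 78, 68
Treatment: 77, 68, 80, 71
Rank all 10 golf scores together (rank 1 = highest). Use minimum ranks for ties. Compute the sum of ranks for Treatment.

Sorted (descending): 84, 84, 80, 78, 77, 75, 71, 68, 68, 66
The 2 values of 84 occupy positions 1–2 → each gets rank 1.
The 2 values of 68 occupy positions 8–9 → each gets rank 8.
Treatment values → pooled ranks: 77→5, 68→8, 80→3, 71→7
Rank sum = 5 + 8 + 3 + 7 = 23

23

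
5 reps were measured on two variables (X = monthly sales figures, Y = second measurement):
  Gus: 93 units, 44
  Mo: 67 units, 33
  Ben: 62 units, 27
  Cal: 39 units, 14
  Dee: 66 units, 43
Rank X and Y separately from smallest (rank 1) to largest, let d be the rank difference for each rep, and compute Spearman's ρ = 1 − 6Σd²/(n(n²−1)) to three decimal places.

0.900

Ranks of variable 1: 5, 4, 2, 1, 3
Ranks of variable 2: 5, 3, 2, 1, 4
d = r₁ − r₂: 0, 1, 0, 0, -1
d²: 0, 1, 0, 0, 1; Σd² = 2
ρ = 1 − 6·2/(5·24) = 1 − 12/120 = 0.900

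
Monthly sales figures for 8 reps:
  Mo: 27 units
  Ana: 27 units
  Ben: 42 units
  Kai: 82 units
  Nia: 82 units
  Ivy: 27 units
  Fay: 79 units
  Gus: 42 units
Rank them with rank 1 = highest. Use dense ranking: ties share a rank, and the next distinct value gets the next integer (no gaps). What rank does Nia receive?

Sorted (descending): 82, 82, 79, 42, 42, 27, 27, 27
The 2 values of 82 share dense rank 1.
The 2 values of 42 share dense rank 3.
The 3 values of 27 share dense rank 4.
Remaining distinct values take the next consecutive integers.
Nia has value 82 units → rank 1.

1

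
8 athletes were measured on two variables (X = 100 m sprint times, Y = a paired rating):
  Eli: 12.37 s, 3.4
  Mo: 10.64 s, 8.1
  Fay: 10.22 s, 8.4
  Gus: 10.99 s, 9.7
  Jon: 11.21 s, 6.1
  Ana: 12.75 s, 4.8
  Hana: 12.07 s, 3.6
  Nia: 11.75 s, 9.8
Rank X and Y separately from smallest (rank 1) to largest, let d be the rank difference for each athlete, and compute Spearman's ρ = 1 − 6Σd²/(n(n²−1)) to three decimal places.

-0.619

Ranks of variable 1: 7, 2, 1, 3, 4, 8, 6, 5
Ranks of variable 2: 1, 5, 6, 7, 4, 3, 2, 8
d = r₁ − r₂: 6, -3, -5, -4, 0, 5, 4, -3
d²: 36, 9, 25, 16, 0, 25, 16, 9; Σd² = 136
ρ = 1 − 6·136/(8·63) = 1 − 816/504 = -0.619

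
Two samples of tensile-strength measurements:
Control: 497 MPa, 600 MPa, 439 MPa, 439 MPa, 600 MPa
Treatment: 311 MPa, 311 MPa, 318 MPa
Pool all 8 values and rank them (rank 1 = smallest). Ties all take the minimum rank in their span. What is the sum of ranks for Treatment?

5

Sorted (ascending): 311, 311, 318, 439, 439, 497, 600, 600
The 2 values of 311 occupy positions 1–2 → each gets rank 1.
The 2 values of 439 occupy positions 4–5 → each gets rank 4.
The 2 values of 600 occupy positions 7–8 → each gets rank 7.
Treatment values → pooled ranks: 311→1, 311→1, 318→3
Rank sum = 1 + 1 + 3 = 5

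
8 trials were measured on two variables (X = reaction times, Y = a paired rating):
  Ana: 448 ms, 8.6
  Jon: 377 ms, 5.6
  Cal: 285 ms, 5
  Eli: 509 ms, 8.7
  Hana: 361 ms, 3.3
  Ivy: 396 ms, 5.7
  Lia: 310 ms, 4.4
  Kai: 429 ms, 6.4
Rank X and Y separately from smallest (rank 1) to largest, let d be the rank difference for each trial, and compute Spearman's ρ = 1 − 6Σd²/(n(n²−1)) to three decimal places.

Ranks of variable 1: 7, 4, 1, 8, 3, 5, 2, 6
Ranks of variable 2: 7, 4, 3, 8, 1, 5, 2, 6
d = r₁ − r₂: 0, 0, -2, 0, 2, 0, 0, 0
d²: 0, 0, 4, 0, 4, 0, 0, 0; Σd² = 8
ρ = 1 − 6·8/(8·63) = 1 − 48/504 = 0.905

0.905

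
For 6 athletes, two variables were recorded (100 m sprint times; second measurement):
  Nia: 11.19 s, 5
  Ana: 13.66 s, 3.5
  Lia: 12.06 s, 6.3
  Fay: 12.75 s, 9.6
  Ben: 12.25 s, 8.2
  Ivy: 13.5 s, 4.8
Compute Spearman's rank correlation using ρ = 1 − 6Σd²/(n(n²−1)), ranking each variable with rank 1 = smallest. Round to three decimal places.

-0.429

Ranks of variable 1: 1, 6, 2, 4, 3, 5
Ranks of variable 2: 3, 1, 4, 6, 5, 2
d = r₁ − r₂: -2, 5, -2, -2, -2, 3
d²: 4, 25, 4, 4, 4, 9; Σd² = 50
ρ = 1 − 6·50/(6·35) = 1 − 300/210 = -0.429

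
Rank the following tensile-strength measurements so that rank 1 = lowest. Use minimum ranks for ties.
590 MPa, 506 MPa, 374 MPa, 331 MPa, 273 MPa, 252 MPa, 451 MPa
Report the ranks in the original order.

Sorted (ascending): 252, 273, 331, 374, 451, 506, 590
No ties — each value takes its position as its rank.

7, 6, 4, 3, 2, 1, 5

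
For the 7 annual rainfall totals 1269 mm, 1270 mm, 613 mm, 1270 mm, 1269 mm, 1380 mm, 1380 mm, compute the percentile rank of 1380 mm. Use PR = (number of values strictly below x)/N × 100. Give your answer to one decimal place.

N = 7.
Strictly below 1380: 5. Equal to 1380: 2.
PR = 5/7 × 100 = 71.4

71.4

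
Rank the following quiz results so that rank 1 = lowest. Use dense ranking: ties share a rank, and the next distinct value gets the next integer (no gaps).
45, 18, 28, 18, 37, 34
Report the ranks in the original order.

Sorted (ascending): 18, 18, 28, 34, 37, 45
The 2 values of 18 share dense rank 1.
Remaining distinct values take the next consecutive integers.

5, 1, 2, 1, 4, 3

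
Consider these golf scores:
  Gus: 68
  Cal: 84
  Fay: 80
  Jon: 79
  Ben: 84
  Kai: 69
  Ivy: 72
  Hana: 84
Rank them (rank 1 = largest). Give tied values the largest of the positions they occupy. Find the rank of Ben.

Sorted (descending): 84, 84, 84, 80, 79, 72, 69, 68
The 3 values of 84 occupy positions 1–3 → each gets rank 3.
Ben has value 84 → rank 3.

3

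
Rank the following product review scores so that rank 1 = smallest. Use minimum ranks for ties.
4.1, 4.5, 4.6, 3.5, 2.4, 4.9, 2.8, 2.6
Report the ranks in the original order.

Sorted (ascending): 2.4, 2.6, 2.8, 3.5, 4.1, 4.5, 4.6, 4.9
No ties — each value takes its position as its rank.

5, 6, 7, 4, 1, 8, 3, 2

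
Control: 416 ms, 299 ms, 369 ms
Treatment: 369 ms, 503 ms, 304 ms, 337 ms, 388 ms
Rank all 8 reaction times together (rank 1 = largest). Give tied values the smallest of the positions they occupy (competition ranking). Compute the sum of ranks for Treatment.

21

Sorted (descending): 503, 416, 388, 369, 369, 337, 304, 299
The 2 values of 369 occupy positions 4–5 → each gets rank 4.
Treatment values → pooled ranks: 369→4, 503→1, 304→7, 337→6, 388→3
Rank sum = 4 + 1 + 7 + 6 + 3 = 21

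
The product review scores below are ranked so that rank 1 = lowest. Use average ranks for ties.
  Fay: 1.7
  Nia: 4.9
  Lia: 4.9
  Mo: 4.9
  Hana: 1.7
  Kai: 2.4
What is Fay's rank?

Sorted (ascending): 1.7, 1.7, 2.4, 4.9, 4.9, 4.9
The 2 values of 1.7 occupy positions 1–2 → average rank (1+2)/2 = 1.5.
The 3 values of 4.9 occupy positions 4–6 → average rank 5.
Fay has value 1.7 → rank 1.5.

1.5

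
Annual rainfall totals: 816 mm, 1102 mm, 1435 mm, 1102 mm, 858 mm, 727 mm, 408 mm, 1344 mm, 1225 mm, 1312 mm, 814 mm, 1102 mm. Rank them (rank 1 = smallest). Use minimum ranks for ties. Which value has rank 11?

Sorted (ascending): 408, 727, 814, 816, 858, 1102, 1102, 1102, 1225, 1312, 1344, 1435
The 3 values of 1102 occupy positions 6–8 → each gets rank 6.
Rank 11 → value 1344.

1344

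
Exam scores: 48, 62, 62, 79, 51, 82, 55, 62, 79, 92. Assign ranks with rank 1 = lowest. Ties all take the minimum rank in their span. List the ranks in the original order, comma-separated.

Sorted (ascending): 48, 51, 55, 62, 62, 62, 79, 79, 82, 92
The 3 values of 62 occupy positions 4–6 → each gets rank 4.
The 2 values of 79 occupy positions 7–8 → each gets rank 7.

1, 4, 4, 7, 2, 9, 3, 4, 7, 10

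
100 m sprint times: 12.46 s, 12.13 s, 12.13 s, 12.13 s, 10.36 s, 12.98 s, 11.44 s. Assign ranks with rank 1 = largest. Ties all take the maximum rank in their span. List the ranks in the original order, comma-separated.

2, 5, 5, 5, 7, 1, 6

Sorted (descending): 12.98, 12.46, 12.13, 12.13, 12.13, 11.44, 10.36
The 3 values of 12.13 occupy positions 3–5 → each gets rank 5.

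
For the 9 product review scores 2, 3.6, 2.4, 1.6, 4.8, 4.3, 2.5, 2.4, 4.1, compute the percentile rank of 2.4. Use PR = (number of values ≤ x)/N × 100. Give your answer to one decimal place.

N = 9.
Strictly below 2.4: 2. Equal to 2.4: 2.
PR = 4/9 × 100 = 44.4

44.4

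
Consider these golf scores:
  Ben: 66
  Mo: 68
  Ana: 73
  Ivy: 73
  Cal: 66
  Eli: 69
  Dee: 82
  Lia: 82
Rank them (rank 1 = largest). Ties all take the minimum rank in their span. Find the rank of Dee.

Sorted (descending): 82, 82, 73, 73, 69, 68, 66, 66
The 2 values of 82 occupy positions 1–2 → each gets rank 1.
The 2 values of 73 occupy positions 3–4 → each gets rank 3.
The 2 values of 66 occupy positions 7–8 → each gets rank 7.
Dee has value 82 → rank 1.

1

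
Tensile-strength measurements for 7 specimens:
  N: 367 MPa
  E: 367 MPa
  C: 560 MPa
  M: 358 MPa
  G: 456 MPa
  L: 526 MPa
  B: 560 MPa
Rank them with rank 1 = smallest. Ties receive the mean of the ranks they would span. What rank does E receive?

2.5

Sorted (ascending): 358, 367, 367, 456, 526, 560, 560
The 2 values of 367 occupy positions 2–3 → average rank (2+3)/2 = 2.5.
The 2 values of 560 occupy positions 6–7 → average rank (6+7)/2 = 6.5.
E has value 367 MPa → rank 2.5.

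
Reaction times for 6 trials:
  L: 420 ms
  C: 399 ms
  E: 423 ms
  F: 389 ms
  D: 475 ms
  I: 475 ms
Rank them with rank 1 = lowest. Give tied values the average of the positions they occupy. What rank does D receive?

5.5

Sorted (ascending): 389, 399, 420, 423, 475, 475
The 2 values of 475 occupy positions 5–6 → average rank (5+6)/2 = 5.5.
D has value 475 ms → rank 5.5.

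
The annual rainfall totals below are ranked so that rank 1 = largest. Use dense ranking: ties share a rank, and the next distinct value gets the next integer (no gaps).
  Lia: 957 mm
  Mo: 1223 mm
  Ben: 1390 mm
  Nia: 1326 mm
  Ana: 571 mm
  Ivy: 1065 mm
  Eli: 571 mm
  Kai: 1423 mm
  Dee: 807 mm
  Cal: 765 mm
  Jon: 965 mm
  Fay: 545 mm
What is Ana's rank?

10

Sorted (descending): 1423, 1390, 1326, 1223, 1065, 965, 957, 807, 765, 571, 571, 545
The 2 values of 571 share dense rank 10.
Remaining distinct values take the next consecutive integers.
Ana has value 571 mm → rank 10.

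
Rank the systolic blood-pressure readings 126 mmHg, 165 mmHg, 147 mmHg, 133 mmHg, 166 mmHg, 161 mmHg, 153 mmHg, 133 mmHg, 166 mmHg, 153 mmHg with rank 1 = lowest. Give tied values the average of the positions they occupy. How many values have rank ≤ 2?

1

Sorted (ascending): 126, 133, 133, 147, 153, 153, 161, 165, 166, 166
The 2 values of 133 occupy positions 2–3 → average rank (2+3)/2 = 2.5.
The 2 values of 153 occupy positions 5–6 → average rank (5+6)/2 = 5.5.
The 2 values of 166 occupy positions 9–10 → average rank (9+10)/2 = 9.5.
Ranks ≤ 2: {1} → 1 value.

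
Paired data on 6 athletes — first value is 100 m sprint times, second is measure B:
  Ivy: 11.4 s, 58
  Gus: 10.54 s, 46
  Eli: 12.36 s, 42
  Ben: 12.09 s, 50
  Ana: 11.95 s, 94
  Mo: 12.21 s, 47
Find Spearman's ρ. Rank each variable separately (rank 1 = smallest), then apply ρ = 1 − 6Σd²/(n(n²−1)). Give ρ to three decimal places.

Ranks of variable 1: 2, 1, 6, 4, 3, 5
Ranks of variable 2: 5, 2, 1, 4, 6, 3
d = r₁ − r₂: -3, -1, 5, 0, -3, 2
d²: 9, 1, 25, 0, 9, 4; Σd² = 48
ρ = 1 − 6·48/(6·35) = 1 − 288/210 = -0.371

-0.371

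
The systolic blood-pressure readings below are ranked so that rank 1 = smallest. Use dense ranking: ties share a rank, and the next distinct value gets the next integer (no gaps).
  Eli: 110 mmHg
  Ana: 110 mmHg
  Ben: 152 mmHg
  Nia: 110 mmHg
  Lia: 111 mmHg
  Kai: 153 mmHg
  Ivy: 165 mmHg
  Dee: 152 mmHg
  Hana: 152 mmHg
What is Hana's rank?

Sorted (ascending): 110, 110, 110, 111, 152, 152, 152, 153, 165
The 3 values of 110 share dense rank 1.
The 3 values of 152 share dense rank 3.
Remaining distinct values take the next consecutive integers.
Hana has value 152 mmHg → rank 3.

3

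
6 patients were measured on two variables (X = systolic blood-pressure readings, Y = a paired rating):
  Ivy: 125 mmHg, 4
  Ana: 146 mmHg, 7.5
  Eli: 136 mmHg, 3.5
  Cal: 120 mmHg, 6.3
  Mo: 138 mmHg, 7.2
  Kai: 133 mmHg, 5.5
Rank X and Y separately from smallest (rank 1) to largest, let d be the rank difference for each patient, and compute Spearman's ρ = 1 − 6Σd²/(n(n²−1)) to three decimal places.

Ranks of variable 1: 2, 6, 4, 1, 5, 3
Ranks of variable 2: 2, 6, 1, 4, 5, 3
d = r₁ − r₂: 0, 0, 3, -3, 0, 0
d²: 0, 0, 9, 9, 0, 0; Σd² = 18
ρ = 1 − 6·18/(6·35) = 1 − 108/210 = 0.486

0.486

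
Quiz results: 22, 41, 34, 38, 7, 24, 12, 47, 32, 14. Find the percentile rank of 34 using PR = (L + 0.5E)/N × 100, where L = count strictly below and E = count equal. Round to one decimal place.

65.0

N = 10.
Strictly below 34: 6. Equal to 34: 1.
PR = (6 + 0.5·1)/10 × 100 = 65.0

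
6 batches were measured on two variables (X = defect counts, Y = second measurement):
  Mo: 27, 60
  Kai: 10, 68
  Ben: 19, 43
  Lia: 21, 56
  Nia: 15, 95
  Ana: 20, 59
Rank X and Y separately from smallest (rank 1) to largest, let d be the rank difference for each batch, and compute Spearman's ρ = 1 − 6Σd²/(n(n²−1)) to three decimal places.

Ranks of variable 1: 6, 1, 3, 5, 2, 4
Ranks of variable 2: 4, 5, 1, 2, 6, 3
d = r₁ − r₂: 2, -4, 2, 3, -4, 1
d²: 4, 16, 4, 9, 16, 1; Σd² = 50
ρ = 1 − 6·50/(6·35) = 1 − 300/210 = -0.429

-0.429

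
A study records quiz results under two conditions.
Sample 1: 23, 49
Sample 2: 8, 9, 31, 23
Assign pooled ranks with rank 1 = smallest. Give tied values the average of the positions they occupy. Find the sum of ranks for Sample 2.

Sorted (ascending): 8, 9, 23, 23, 31, 49
The 2 values of 23 occupy positions 3–4 → average rank (3+4)/2 = 3.5.
Sample 2 values → pooled ranks: 8→1, 9→2, 31→5, 23→3.5
Rank sum = 1 + 2 + 5 + 3.5 = 11.5

11.5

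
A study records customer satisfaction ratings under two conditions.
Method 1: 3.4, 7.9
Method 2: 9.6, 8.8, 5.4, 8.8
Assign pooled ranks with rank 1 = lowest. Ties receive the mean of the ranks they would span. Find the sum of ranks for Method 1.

4

Sorted (ascending): 3.4, 5.4, 7.9, 8.8, 8.8, 9.6
The 2 values of 8.8 occupy positions 4–5 → average rank (4+5)/2 = 4.5.
Method 1 values → pooled ranks: 3.4→1, 7.9→3
Rank sum = 1 + 3 = 4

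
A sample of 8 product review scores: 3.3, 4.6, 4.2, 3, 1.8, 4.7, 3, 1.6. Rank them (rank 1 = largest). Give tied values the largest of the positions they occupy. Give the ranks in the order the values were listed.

4, 2, 3, 6, 7, 1, 6, 8

Sorted (descending): 4.7, 4.6, 4.2, 3.3, 3, 3, 1.8, 1.6
The 2 values of 3 occupy positions 5–6 → each gets rank 6.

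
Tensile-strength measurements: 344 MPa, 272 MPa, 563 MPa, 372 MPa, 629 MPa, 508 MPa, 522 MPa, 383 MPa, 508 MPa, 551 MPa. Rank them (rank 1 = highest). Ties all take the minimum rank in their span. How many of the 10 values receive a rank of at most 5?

6

Sorted (descending): 629, 563, 551, 522, 508, 508, 383, 372, 344, 272
The 2 values of 508 occupy positions 5–6 → each gets rank 5.
Ranks ≤ 5: {1, 2, 3, 4, 5, 5} → 6 values.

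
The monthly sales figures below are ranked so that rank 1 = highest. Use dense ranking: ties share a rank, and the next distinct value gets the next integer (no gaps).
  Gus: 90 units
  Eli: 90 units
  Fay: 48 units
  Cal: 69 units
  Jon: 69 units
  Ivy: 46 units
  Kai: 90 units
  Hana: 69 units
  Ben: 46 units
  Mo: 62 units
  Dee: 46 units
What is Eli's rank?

Sorted (descending): 90, 90, 90, 69, 69, 69, 62, 48, 46, 46, 46
The 3 values of 90 share dense rank 1.
The 3 values of 69 share dense rank 2.
The 3 values of 46 share dense rank 5.
Remaining distinct values take the next consecutive integers.
Eli has value 90 units → rank 1.

1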